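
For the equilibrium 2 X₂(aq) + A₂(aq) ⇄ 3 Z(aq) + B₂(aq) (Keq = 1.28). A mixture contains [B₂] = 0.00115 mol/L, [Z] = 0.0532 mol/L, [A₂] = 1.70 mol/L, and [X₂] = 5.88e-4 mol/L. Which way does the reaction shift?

forward (toward products)

Q = [Z]³·[B₂] / ([X₂]²·[A₂]) = (0.0532)³·(0.00115) / ((5.88e-4)²·(1.70)) = 0.295
Q = 0.295 < Keq = 1.28, so the forward reaction proceeds.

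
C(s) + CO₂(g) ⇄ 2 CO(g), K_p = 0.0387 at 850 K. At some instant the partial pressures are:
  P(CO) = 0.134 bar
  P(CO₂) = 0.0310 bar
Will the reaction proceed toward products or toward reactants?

(C is a pure solid — omitted from Q_p.)
Q_p = P(CO)² / P(CO₂) = (0.134)² / (0.0310) = 0.579
Q_p = 0.579 > K_p = 0.0387, so the reverse reaction proceeds.

to the left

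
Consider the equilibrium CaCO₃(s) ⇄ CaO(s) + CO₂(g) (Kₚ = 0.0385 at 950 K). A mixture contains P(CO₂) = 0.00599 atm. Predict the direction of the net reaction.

to the right

(CaCO₃, CaO are pure solids — omitted from Qₚ.)
Qₚ = P(CO₂) = 0.00599
Qₚ = 0.00599 < Kₚ = 0.0385, so the forward reaction proceeds.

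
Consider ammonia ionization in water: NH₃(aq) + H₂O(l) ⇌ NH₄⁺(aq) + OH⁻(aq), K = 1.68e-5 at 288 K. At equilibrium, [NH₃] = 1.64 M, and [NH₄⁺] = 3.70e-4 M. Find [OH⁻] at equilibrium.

[OH⁻] = 0.0745 M

(H₂O is a pure liquid — omitted from K.)
At equilibrium, K = [NH₄⁺]·[OH⁻] / [NH₃] = 1.68e-5.
(3.70e-4)·([OH⁻]) / (1.64) = 1.68e-5
[OH⁻] = 0.0745 M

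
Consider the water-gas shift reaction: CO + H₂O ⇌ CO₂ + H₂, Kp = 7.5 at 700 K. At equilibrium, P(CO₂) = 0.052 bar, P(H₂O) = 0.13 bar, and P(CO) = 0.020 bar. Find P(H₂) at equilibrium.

P(H₂) = 0.38 bar

At equilibrium, Kp = P(CO₂)·P(H₂) / (P(CO)·P(H₂O)) = 7.5.
(0.052)·(P(H₂)) / ((0.020)·(0.13)) = 7.5
P(H₂) = 0.375 = 0.38 bar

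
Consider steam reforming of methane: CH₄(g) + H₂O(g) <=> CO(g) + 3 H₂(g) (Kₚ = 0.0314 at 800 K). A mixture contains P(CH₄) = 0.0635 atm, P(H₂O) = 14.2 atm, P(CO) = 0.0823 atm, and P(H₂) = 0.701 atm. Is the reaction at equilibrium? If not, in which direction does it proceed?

Qₚ = P(CO)·P(H₂)³ / (P(CH₄)·P(H₂O)) = (0.0823)·(0.701)³ / ((0.0635)·(14.2)) = 0.0314
Qₚ = 0.0314 = Kₚ, so the system is already at equilibrium.

at equilibrium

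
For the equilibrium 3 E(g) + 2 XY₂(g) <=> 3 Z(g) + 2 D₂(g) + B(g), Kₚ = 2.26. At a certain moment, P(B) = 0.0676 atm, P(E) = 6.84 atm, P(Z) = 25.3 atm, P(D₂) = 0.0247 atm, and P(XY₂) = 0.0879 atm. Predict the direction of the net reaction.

Qₚ = P(Z)³·P(D₂)²·P(B) / (P(E)³·P(XY₂)²) = (25.3)³·(0.0247)²·(0.0676) / ((6.84)³·(0.0879)²) = 0.270
Qₚ = 0.270 < Kₚ = 2.26, so the forward reaction proceeds.

in the forward direction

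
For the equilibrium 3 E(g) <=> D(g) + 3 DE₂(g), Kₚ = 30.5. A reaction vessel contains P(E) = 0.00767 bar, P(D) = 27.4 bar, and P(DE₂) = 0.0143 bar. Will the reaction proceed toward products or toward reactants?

in the reverse direction

Qₚ = P(D)·P(DE₂)³ / P(E)³ = (27.4)·(0.0143)³ / (0.00767)³ = 178
Qₚ = 178 > Kₚ = 30.5, so the reverse reaction proceeds.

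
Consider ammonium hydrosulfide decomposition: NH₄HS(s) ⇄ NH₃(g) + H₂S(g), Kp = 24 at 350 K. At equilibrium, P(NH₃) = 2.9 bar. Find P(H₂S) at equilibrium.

P(H₂S) = 8.3 bar

(NH₄HS is a pure solid — omitted from Kp.)
At equilibrium, Kp = P(NH₃)·P(H₂S) = 24.
(2.9)·(P(H₂S)) = 24
P(H₂S) = 8.28 = 8.3 bar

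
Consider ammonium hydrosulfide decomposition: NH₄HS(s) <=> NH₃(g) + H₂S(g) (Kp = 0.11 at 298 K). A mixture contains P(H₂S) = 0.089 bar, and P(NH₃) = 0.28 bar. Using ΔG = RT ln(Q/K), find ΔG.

(NH₄HS is a pure solid — omitted from Qp.)
Qp = P(NH₃)·P(H₂S) = (0.28)·(0.089) = 0.0249
ΔG = RT ln(Qp/Kp) = (8.314 J mol⁻¹ K⁻¹)(298 K) × ln(0.0249/0.11)
   = (2.478 kJ/mol)(-1.486) = -3.68 kJ/mol
ΔG < 0, so the forward reaction is spontaneous (proceeds forward).

ΔG = -3.68 kJ/mol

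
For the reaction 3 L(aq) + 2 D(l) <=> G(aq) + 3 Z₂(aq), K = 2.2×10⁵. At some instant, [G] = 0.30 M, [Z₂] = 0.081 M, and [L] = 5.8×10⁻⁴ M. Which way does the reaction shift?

(D is a pure liquid — omitted from Q.)
Q = [G]·[Z₂]³ / [L]³ = (0.30)·(0.081)³ / (5.8×10⁻⁴)³ = 8.2×10⁵
Q = 8.2×10⁵ > K = 2.2×10⁵, so the reverse reaction proceeds.

to the left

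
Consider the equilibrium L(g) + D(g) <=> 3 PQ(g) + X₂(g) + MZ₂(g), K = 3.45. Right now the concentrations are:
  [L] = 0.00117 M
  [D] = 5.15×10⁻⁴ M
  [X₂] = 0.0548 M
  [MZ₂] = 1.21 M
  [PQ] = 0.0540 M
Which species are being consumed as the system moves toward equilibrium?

Q = [PQ]³·[X₂]·[MZ₂] / ([L]·[D]) = (0.0540)³·(0.0548)·(1.21) / ((0.00117)·(5.15×10⁻⁴)) = 17.3
Q = 17.3 > K = 3.45: net reverse reaction.

PQ, X₂, MZ₂ (products)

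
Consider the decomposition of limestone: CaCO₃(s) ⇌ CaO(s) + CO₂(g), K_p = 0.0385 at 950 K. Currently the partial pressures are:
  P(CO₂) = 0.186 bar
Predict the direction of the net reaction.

(CaCO₃, CaO are pure solids — omitted from Q_p.)
Q_p = P(CO₂) = 0.186
Q_p = 0.186 > K_p = 0.0385, so the reverse reaction proceeds.

to the left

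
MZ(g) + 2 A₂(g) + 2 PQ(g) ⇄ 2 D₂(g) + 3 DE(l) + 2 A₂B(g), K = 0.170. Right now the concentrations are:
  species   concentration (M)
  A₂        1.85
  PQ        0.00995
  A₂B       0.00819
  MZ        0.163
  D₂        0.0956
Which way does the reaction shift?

(DE is a pure liquid — omitted from Q.)
Q = [D₂]²·[A₂B]² / ([MZ]·[A₂]²·[PQ]²) = (0.0956)²·(0.00819)² / ((0.163)·(1.85)²·(0.00995)²) = 0.0111
Q = 0.0111 < K = 0.170, so the forward reaction proceeds.

to the right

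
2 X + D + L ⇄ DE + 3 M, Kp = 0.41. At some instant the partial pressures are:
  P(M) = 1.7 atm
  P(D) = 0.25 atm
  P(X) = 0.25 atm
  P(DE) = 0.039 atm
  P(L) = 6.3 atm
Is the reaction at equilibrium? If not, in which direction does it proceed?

toward reactants

Qp = P(DE)·P(M)³ / (P(X)²·P(D)·P(L)) = (0.039)·(1.7)³ / ((0.25)²·(0.25)·(6.3)) = 1.9
Qp = 1.9 > Kp = 0.41, so the reverse reaction proceeds.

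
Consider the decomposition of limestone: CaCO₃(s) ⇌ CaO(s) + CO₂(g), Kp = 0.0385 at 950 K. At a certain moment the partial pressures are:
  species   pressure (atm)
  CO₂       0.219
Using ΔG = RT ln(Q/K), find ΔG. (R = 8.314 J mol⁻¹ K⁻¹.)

ΔG = 13.7 kJ/mol

(CaCO₃, CaO are pure solids — omitted from Qp.)
Qp = P(CO₂) = 0.219
ΔG = RT ln(Qp/Kp) = (8.314 J mol⁻¹ K⁻¹)(950 K) × ln(0.219/0.0385)
   = (7.898 kJ/mol)(1.738) = 13.7 kJ/mol
ΔG > 0, so the forward reaction is non-spontaneous (proceeds in reverse).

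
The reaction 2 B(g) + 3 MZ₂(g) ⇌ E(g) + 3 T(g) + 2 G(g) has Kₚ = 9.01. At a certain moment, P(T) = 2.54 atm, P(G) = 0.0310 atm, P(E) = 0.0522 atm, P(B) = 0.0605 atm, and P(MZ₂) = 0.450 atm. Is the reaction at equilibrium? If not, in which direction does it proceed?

Qₚ = P(E)·P(T)³·P(G)² / (P(B)²·P(MZ₂)³) = (0.0522)·(2.54)³·(0.0310)² / ((0.0605)²·(0.450)³) = 2.46
Qₚ = 2.46 < Kₚ = 9.01, so the forward reaction proceeds.

toward products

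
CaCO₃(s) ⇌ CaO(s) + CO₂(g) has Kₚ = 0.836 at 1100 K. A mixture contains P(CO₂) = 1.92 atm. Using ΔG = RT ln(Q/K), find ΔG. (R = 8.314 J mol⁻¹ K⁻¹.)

(CaCO₃, CaO are pure solids — omitted from Qₚ.)
Qₚ = P(CO₂) = 1.92
ΔG = RT ln(Qₚ/Kₚ) = (8.314 J mol⁻¹ K⁻¹)(1100 K) × ln(1.92/0.836)
   = (9.145 kJ/mol)(0.8315) = 7.60 kJ/mol
ΔG > 0, so the forward reaction is non-spontaneous (proceeds in reverse).

ΔG = 7.60 kJ/mol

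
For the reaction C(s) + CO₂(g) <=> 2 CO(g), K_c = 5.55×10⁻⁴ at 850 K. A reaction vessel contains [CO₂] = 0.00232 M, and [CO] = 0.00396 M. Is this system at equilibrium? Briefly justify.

(C is a pure solid — omitted from Q_c.)
Q_c = [CO]² / [CO₂] = (0.00396)² / (0.00232) = 0.00676
Q_c = 0.00676 > K_c = 5.55×10⁻⁴: net reverse reaction.

no; Q > K, reaction proceeds in reverse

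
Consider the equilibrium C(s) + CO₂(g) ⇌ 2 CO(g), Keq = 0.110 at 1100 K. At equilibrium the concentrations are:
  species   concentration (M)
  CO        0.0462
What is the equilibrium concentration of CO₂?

(C is a pure solid — omitted from Keq.)
At equilibrium, Keq = [CO]² / [CO₂] = 0.110.
(0.0462)² / ([CO₂]) = 0.110
[CO₂] = 0.0194 M

[CO₂] = 0.0194 M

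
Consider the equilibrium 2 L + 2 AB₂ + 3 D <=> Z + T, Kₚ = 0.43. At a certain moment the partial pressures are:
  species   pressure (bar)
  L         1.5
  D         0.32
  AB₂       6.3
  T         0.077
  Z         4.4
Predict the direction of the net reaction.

in the forward direction

Qₚ = P(Z)·P(T) / (P(L)²·P(AB₂)²·P(D)³) = (4.4)·(0.077) / ((1.5)²·(6.3)²·(0.32)³) = 0.12
Qₚ = 0.12 < Kₚ = 0.43, so the forward reaction proceeds.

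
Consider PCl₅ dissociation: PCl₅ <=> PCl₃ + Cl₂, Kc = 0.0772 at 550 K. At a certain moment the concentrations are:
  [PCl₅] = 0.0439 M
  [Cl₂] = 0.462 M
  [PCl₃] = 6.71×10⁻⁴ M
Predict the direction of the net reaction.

forward (toward products)

Qc = [PCl₃]·[Cl₂] / [PCl₅] = (6.71×10⁻⁴)·(0.462) / (0.0439) = 0.00706
Qc = 0.00706 < Kc = 0.0772, so the forward reaction proceeds.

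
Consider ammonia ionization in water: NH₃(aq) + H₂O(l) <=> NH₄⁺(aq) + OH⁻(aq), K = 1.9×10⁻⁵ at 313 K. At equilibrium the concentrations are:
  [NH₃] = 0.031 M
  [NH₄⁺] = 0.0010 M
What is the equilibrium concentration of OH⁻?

(H₂O is a pure liquid — omitted from K.)
At equilibrium, K = [NH₄⁺]·[OH⁻] / [NH₃] = 1.9×10⁻⁵.
(0.0010)·([OH⁻]) / (0.031) = 1.9×10⁻⁵
[OH⁻] = 5.89×10⁻⁴ = 5.9×10⁻⁴ M

[OH⁻] = 5.9×10⁻⁴ M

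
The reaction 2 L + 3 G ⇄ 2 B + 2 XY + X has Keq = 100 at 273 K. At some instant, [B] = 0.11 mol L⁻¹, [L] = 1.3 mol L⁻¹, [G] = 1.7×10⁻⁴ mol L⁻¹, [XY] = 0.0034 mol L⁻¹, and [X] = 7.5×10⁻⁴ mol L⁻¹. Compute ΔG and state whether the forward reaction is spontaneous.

Q = [B]²·[XY]²·[X] / ([L]²·[G]³) = (0.11)²·(0.0034)²·(7.5×10⁻⁴) / ((1.3)²·(1.7×10⁻⁴)³) = 12.6
ΔG = RT ln(Q/Keq) = (8.314 J mol⁻¹ K⁻¹)(273 K) × ln(12.6/100)
   = (2.270 kJ/mol)(-2.071) = -4.70 kJ/mol
ΔG < 0, so the forward reaction is spontaneous (proceeds forward).

ΔG = -4.70 kJ/mol; the forward reaction is spontaneous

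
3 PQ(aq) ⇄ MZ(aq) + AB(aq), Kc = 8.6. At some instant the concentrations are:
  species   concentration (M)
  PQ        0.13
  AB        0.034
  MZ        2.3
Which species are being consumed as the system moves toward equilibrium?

Qc = [MZ]·[AB] / [PQ]³ = (2.3)·(0.034) / (0.13)³ = 36
Qc = 36 > Kc = 8.6: net reverse reaction.

MZ, AB (products)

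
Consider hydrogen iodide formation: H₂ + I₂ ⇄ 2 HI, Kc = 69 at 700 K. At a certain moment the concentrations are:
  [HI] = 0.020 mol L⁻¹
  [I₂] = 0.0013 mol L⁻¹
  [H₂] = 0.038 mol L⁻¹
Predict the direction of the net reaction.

in the forward direction

Qc = [HI]² / ([H₂]·[I₂]) = (0.020)² / ((0.038)·(0.0013)) = 8.1
Qc = 8.1 < Kc = 69, so the forward reaction proceeds.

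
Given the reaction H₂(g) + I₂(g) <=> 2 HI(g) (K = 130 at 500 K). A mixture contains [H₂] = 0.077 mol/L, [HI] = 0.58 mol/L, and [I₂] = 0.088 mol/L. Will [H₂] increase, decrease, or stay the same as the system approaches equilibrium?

decrease

Q = [HI]² / ([H₂]·[I₂]) = (0.58)² / ((0.077)·(0.088)) = 50
Q = 50 < K = 130: net forward reaction.
H₂ is a reactant, so it decreases.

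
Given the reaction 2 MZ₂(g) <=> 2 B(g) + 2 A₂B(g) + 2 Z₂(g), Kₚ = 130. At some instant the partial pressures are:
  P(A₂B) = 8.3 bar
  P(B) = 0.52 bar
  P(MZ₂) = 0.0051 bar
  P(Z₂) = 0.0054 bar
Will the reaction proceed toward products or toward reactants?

forward (toward products)

Qₚ = P(B)²·P(A₂B)²·P(Z₂)² / P(MZ₂)² = (0.52)²·(8.3)²·(0.0054)² / (0.0051)² = 21
Qₚ = 21 < Kₚ = 130, so the forward reaction proceeds.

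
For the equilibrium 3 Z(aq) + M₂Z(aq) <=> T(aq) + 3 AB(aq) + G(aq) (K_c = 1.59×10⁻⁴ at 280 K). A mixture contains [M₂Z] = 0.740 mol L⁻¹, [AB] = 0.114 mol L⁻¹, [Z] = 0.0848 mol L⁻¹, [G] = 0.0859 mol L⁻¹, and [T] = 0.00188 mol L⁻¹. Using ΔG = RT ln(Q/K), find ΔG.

Q_c = [T]·[AB]³·[G] / ([Z]³·[M₂Z]) = (0.00188)·(0.114)³·(0.0859) / ((0.0848)³·(0.740)) = 5.30×10⁻⁴
ΔG = RT ln(Q_c/K_c) = (8.314 J mol⁻¹ K⁻¹)(280 K) × ln(5.30×10⁻⁴/1.59×10⁻⁴)
   = (2.328 kJ/mol)(1.204) = 2.80 kJ/mol
ΔG > 0, so the forward reaction is non-spontaneous (proceeds in reverse).

ΔG = 2.80 kJ/mol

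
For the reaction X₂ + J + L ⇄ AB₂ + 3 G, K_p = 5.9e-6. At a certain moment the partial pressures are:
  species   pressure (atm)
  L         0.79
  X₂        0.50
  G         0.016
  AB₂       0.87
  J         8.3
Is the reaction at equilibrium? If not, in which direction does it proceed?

toward products

Q_p = P(AB₂)·P(G)³ / (P(X₂)·P(J)·P(L)) = (0.87)·(0.016)³ / ((0.50)·(8.3)·(0.79)) = 1.1e-6
Q_p = 1.1e-6 < K_p = 5.9e-6, so the forward reaction proceeds.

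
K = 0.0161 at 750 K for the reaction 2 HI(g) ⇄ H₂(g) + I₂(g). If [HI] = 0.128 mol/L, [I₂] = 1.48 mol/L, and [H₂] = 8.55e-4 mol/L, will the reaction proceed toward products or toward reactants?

Q = [H₂]·[I₂] / [HI]² = (8.55e-4)·(1.48) / (0.128)² = 0.0772
Q = 0.0772 > K = 0.0161, so the reverse reaction proceeds.

to the left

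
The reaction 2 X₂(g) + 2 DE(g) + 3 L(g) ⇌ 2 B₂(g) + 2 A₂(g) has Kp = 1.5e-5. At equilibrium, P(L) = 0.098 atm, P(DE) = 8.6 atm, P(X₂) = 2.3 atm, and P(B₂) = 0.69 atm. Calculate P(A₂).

P(A₂) = 0.0034 atm

At equilibrium, Kp = P(B₂)²·P(A₂)² / (P(X₂)²·P(DE)²·P(L)³) = 1.5e-5.
(0.69)²·(P(A₂))² / ((2.3)²·(8.6)²·(0.098)³) = 1.5e-5
P(A₂)² = 1.16e-5 ⇒ P(A₂) = 0.0034 atm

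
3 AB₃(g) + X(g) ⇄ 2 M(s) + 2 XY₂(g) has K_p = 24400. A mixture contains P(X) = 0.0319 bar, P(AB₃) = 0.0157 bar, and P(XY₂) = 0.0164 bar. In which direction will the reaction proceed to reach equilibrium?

toward products

(M is a pure solid — omitted from Q_p.)
Q_p = P(XY₂)² / (P(AB₃)³·P(X)) = (0.0164)² / ((0.0157)³·(0.0319)) = 2180
Q_p = 2180 < K_p = 24400, so the forward reaction proceeds.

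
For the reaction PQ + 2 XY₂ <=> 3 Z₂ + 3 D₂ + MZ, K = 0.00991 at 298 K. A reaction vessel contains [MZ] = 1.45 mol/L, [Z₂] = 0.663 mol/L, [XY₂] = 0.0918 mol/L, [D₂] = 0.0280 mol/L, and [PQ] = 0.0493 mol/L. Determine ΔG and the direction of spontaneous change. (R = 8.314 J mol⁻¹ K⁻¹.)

ΔG = 2.01 kJ/mol; the forward reaction is non-spontaneous

Q = [Z₂]³·[D₂]³·[MZ] / ([PQ]·[XY₂]²) = (0.663)³·(0.0280)³·(1.45) / ((0.0493)·(0.0918)²) = 0.0223
ΔG = RT ln(Q/K) = (8.314 J mol⁻¹ K⁻¹)(298 K) × ln(0.0223/0.00991)
   = (2.478 kJ/mol)(0.8110) = 2.01 kJ/mol
ΔG > 0, so the forward reaction is non-spontaneous (proceeds in reverse).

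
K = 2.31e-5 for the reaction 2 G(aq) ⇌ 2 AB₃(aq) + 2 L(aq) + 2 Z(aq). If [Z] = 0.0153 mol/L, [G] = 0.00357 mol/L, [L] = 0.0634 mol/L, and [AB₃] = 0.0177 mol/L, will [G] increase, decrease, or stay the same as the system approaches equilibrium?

stay the same

Q = [AB₃]²·[L]²·[Z]² / [G]² = (0.0177)²·(0.0634)²·(0.0153)² / (0.00357)² = 2.31e-5
Q = 2.31e-5 = K; the system is at equilibrium.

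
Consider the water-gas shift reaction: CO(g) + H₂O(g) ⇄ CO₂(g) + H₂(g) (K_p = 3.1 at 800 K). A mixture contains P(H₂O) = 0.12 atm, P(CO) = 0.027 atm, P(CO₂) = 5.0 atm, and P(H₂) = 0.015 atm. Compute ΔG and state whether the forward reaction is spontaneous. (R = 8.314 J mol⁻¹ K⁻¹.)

ΔG = 13.4 kJ/mol; the forward reaction is non-spontaneous

Q_p = P(CO₂)·P(H₂) / (P(CO)·P(H₂O)) = (5.0)·(0.015) / ((0.027)·(0.12)) = 23.1
ΔG = RT ln(Q_p/K_p) = (8.314 J mol⁻¹ K⁻¹)(800 K) × ln(23.1/3.1)
   = (6.651 kJ/mol)(2.008) = 13.4 kJ/mol
ΔG > 0, so the forward reaction is non-spontaneous (proceeds in reverse).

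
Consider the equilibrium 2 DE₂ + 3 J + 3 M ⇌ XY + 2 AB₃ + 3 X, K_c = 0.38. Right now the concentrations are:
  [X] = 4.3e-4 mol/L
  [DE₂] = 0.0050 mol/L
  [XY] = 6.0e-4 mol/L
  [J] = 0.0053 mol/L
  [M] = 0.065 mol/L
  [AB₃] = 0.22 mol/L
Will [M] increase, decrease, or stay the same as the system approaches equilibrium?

increase

Q_c = [XY]·[AB₃]²·[X]³ / ([DE₂]²·[J]³·[M]³) = (6.0e-4)·(0.22)²·(4.3e-4)³ / ((0.0050)²·(0.0053)³·(0.065)³) = 2.3
Q_c = 2.3 > K_c = 0.38: net reverse reaction.
M is a reactant, so it increases.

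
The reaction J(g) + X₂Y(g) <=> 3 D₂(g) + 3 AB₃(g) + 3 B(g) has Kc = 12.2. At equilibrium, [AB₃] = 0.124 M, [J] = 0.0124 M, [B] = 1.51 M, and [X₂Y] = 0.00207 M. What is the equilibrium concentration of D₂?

At equilibrium, Kc = [D₂]³·[AB₃]³·[B]³ / ([J]·[X₂Y]) = 12.2.
([D₂])³·(0.124)³·(1.51)³ / ((0.0124)·(0.00207)) = 12.2
[D₂]³ = 0.0477 ⇒ [D₂] = 0.363 M

[D₂] = 0.363 M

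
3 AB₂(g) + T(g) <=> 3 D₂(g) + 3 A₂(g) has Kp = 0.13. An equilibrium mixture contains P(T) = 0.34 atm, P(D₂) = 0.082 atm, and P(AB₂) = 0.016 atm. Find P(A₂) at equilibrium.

P(A₂) = 0.069 atm

At equilibrium, Kp = P(D₂)³·P(A₂)³ / (P(AB₂)³·P(T)) = 0.13.
(0.082)³·(P(A₂))³ / ((0.016)³·(0.34)) = 0.13
P(A₂)³ = 3.28×10⁻⁴ ⇒ P(A₂) = 0.069 atm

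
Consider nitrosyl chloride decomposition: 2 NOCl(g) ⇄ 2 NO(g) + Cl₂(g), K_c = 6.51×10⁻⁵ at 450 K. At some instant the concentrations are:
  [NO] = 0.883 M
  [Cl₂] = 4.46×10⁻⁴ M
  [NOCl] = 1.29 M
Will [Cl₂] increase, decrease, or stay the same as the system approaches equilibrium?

Q_c = [NO]²·[Cl₂] / [NOCl]² = (0.883)²·(4.46×10⁻⁴) / (1.29)² = 2.09×10⁻⁴
Q_c = 2.09×10⁻⁴ > K_c = 6.51×10⁻⁵: net reverse reaction.
Cl₂ is a product, so it decreases.

decrease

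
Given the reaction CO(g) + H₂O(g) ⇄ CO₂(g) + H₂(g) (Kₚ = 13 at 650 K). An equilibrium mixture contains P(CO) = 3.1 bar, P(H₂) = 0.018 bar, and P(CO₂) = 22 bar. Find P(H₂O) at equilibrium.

At equilibrium, Kₚ = P(CO₂)·P(H₂) / (P(CO)·P(H₂O)) = 13.
(22)·(0.018) / ((3.1)·(P(H₂O))) = 13
P(H₂O) = 0.00983 = 0.0098 bar

P(H₂O) = 0.0098 bar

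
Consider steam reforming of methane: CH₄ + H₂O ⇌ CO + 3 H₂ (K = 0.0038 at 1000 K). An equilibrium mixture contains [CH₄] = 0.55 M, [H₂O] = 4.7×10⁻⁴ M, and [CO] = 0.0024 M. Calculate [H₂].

[H₂] = 0.074 M

At equilibrium, K = [CO]·[H₂]³ / ([CH₄]·[H₂O]) = 0.0038.
(0.0024)·([H₂])³ / ((0.55)·(4.7×10⁻⁴)) = 0.0038
[H₂]³ = 4.09×10⁻⁴ ⇒ [H₂] = 0.074 M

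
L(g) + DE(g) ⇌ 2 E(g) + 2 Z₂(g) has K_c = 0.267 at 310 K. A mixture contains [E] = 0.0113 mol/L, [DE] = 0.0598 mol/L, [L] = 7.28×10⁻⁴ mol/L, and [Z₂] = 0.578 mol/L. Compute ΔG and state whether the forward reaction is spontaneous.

ΔG = 3.35 kJ/mol; the forward reaction is non-spontaneous

Q_c = [E]²·[Z₂]² / ([L]·[DE]) = (0.0113)²·(0.578)² / ((7.28×10⁻⁴)·(0.0598)) = 0.980
ΔG = RT ln(Q_c/K_c) = (8.314 J mol⁻¹ K⁻¹)(310 K) × ln(0.980/0.267)
   = (2.577 kJ/mol)(1.300) = 3.35 kJ/mol
ΔG > 0, so the forward reaction is non-spontaneous (proceeds in reverse).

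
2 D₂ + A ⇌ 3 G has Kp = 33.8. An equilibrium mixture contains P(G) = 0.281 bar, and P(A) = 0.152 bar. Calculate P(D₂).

P(D₂) = 0.0657 bar

At equilibrium, Kp = P(G)³ / (P(D₂)²·P(A)) = 33.8.
(0.281)³ / ((P(D₂))²·(0.152)) = 33.8
P(D₂)² = 0.00432 ⇒ P(D₂) = 0.0657 bar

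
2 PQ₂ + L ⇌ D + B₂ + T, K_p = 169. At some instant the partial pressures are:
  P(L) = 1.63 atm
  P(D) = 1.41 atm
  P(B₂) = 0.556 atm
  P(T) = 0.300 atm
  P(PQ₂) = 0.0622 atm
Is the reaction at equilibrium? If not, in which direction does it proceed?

Q_p = P(D)·P(B₂)·P(T) / (P(PQ₂)²·P(L)) = (1.41)·(0.556)·(0.300) / ((0.0622)²·(1.63)) = 37.3
Q_p = 37.3 < K_p = 169, so the forward reaction proceeds.

in the forward direction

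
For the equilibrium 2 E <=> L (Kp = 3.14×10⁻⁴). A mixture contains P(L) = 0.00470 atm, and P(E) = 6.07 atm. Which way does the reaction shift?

to the right

Qp = P(L) / P(E)² = (0.00470) / (6.07)² = 1.28×10⁻⁴
Qp = 1.28×10⁻⁴ < Kp = 3.14×10⁻⁴, so the forward reaction proceeds.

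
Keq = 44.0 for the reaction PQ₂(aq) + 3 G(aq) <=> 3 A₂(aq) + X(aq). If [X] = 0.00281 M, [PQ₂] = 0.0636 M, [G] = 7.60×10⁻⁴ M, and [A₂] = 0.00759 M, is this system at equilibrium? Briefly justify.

Q = [A₂]³·[X] / ([PQ₂]·[G]³) = (0.00759)³·(0.00281) / ((0.0636)·(7.60×10⁻⁴)³) = 44.0
Q = 44.0 = Keq; the system is at equilibrium.

yes, at equilibrium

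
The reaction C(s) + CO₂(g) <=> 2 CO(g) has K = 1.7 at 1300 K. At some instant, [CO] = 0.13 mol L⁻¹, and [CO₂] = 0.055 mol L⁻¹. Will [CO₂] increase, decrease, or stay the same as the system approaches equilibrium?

decrease

(C is a pure solid — omitted from Q.)
Q = [CO]² / [CO₂] = (0.13)² / (0.055) = 0.31
Q = 0.31 < K = 1.7: net forward reaction.
CO₂ is a reactant, so it decreases.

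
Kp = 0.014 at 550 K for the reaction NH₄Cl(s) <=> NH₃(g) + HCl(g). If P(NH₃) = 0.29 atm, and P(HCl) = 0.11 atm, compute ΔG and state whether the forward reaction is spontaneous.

(NH₄Cl is a pure solid — omitted from Qp.)
Qp = P(NH₃)·P(HCl) = (0.29)·(0.11) = 0.0319
ΔG = RT ln(Qp/Kp) = (8.314 J mol⁻¹ K⁻¹)(550 K) × ln(0.0319/0.014)
   = (4.573 kJ/mol)(0.8235) = 3.77 kJ/mol
ΔG > 0, so the forward reaction is non-spontaneous (proceeds in reverse).

ΔG = 3.77 kJ/mol; the forward reaction is non-spontaneous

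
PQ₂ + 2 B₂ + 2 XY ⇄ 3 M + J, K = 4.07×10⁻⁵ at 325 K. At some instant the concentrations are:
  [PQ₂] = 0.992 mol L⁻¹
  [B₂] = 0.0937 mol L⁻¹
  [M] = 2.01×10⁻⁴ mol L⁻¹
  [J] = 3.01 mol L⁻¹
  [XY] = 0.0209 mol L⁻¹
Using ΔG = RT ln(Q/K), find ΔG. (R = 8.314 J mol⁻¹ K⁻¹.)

ΔG = -4.99 kJ/mol

Q = [M]³·[J] / ([PQ₂]·[B₂]²·[XY]²) = (2.01×10⁻⁴)³·(3.01) / ((0.992)·(0.0937)²·(0.0209)²) = 6.42×10⁻⁶
ΔG = RT ln(Q/K) = (8.314 J mol⁻¹ K⁻¹)(325 K) × ln(6.42×10⁻⁶/4.07×10⁻⁵)
   = (2.702 kJ/mol)(-1.847) = -4.99 kJ/mol
ΔG < 0, so the forward reaction is spontaneous (proceeds forward).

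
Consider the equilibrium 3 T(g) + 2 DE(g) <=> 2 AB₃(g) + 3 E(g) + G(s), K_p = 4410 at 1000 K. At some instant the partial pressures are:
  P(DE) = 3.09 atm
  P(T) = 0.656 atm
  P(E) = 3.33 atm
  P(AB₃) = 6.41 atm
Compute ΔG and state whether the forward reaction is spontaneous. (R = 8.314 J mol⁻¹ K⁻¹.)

ΔG = -17.1 kJ/mol; the forward reaction is spontaneous

(G is a pure solid — omitted from Q_p.)
Q_p = P(AB₃)²·P(E)³ / (P(T)³·P(DE)²) = (6.41)²·(3.33)³ / ((0.656)³·(3.09)²) = 563
ΔG = RT ln(Q_p/K_p) = (8.314 J mol⁻¹ K⁻¹)(1000 K) × ln(563/4410)
   = (8.314 kJ/mol)(-2.058) = -17.1 kJ/mol
ΔG < 0, so the forward reaction is spontaneous (proceeds forward).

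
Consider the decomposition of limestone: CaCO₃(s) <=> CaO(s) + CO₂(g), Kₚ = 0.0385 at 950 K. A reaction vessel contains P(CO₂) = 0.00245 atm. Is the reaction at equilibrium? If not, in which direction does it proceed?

forward (toward products)

(CaCO₃, CaO are pure solids — omitted from Qₚ.)
Qₚ = P(CO₂) = 0.00245
Qₚ = 0.00245 < Kₚ = 0.0385, so the forward reaction proceeds.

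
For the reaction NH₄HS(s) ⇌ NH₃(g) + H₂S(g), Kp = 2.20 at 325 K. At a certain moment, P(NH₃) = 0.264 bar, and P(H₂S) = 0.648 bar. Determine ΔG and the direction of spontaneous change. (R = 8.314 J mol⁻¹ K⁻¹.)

ΔG = -6.90 kJ/mol; the forward reaction is spontaneous

(NH₄HS is a pure solid — omitted from Qp.)
Qp = P(NH₃)·P(H₂S) = (0.264)·(0.648) = 0.171
ΔG = RT ln(Qp/Kp) = (8.314 J mol⁻¹ K⁻¹)(325 K) × ln(0.171/2.20)
   = (2.702 kJ/mol)(-2.555) = -6.90 kJ/mol
ΔG < 0, so the forward reaction is spontaneous (proceeds forward).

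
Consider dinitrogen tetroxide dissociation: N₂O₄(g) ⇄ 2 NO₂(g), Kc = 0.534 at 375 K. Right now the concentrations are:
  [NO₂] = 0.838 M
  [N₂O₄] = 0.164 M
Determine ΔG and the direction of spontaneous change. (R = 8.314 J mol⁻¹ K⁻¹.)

Qc = [NO₂]² / [N₂O₄] = (0.838)² / (0.164) = 4.28
ΔG = RT ln(Qc/Kc) = (8.314 J mol⁻¹ K⁻¹)(375 K) × ln(4.28/0.534)
   = (3.118 kJ/mol)(2.081) = 6.49 kJ/mol
ΔG > 0, so the forward reaction is non-spontaneous (proceeds in reverse).

ΔG = 6.49 kJ/mol; the forward reaction is non-spontaneous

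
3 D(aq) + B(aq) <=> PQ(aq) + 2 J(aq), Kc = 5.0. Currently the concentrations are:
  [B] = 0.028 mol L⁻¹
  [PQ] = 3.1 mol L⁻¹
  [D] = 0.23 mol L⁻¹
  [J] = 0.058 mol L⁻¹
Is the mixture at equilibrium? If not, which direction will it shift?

Qc = [PQ]·[J]² / ([D]³·[B]) = (3.1)·(0.058)² / ((0.23)³·(0.028)) = 31
Qc = 31 > Kc = 5.0: net reverse reaction.

no; Q > K, reaction proceeds in reverse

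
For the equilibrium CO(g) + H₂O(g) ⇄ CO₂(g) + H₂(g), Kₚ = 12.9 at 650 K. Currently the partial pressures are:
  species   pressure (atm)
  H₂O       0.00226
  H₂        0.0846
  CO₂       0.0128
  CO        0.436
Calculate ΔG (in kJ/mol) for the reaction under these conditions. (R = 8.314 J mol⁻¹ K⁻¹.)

ΔG = -13.3 kJ/mol

Qₚ = P(CO₂)·P(H₂) / (P(CO)·P(H₂O)) = (0.0128)·(0.0846) / ((0.436)·(0.00226)) = 1.10
ΔG = RT ln(Qₚ/Kₚ) = (8.314 J mol⁻¹ K⁻¹)(650 K) × ln(1.10/12.9)
   = (5.404 kJ/mol)(-2.462) = -13.3 kJ/mol
ΔG < 0, so the forward reaction is spontaneous (proceeds forward).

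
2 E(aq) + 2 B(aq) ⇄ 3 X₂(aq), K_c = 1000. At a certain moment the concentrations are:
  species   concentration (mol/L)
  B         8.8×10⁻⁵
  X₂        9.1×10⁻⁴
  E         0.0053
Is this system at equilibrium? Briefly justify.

Q_c = [X₂]³ / ([E]²·[B]²) = (9.1×10⁻⁴)³ / ((0.0053)²·(8.8×10⁻⁵)²) = 3500
Q_c = 3500 > K_c = 1000: net reverse reaction.

no; Q > K, reaction proceeds in reverse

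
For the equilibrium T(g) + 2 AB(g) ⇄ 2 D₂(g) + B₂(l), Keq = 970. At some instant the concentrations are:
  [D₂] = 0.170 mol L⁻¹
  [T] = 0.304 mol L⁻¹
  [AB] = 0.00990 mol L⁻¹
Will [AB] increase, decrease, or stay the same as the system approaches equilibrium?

stay the same

(B₂ is a pure liquid — omitted from Q.)
Q = [D₂]² / ([T]·[AB]²) = (0.170)² / ((0.304)·(0.00990)²) = 970
Q = 970 = Keq; the system is at equilibrium.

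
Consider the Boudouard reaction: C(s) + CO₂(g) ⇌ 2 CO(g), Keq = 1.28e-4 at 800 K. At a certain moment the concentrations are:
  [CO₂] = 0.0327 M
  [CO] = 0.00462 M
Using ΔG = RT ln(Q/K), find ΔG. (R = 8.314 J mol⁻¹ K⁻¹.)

(C is a pure solid — omitted from Q.)
Q = [CO]² / [CO₂] = (0.00462)² / (0.0327) = 6.53e-4
ΔG = RT ln(Q/Keq) = (8.314 J mol⁻¹ K⁻¹)(800 K) × ln(6.53e-4/1.28e-4)
   = (6.651 kJ/mol)(1.630) = 10.8 kJ/mol
ΔG > 0, so the forward reaction is non-spontaneous (proceeds in reverse).

ΔG = 10.8 kJ/mol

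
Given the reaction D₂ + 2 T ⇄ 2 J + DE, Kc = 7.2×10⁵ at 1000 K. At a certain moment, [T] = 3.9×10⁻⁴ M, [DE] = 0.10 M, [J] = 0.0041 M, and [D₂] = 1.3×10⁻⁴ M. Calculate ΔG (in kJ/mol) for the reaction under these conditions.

ΔG = -17.8 kJ/mol

Qc = [J]²·[DE] / ([D₂]·[T]²) = (0.0041)²·(0.10) / ((1.3×10⁻⁴)·(3.9×10⁻⁴)²) = 85000
ΔG = RT ln(Qc/Kc) = (8.314 J mol⁻¹ K⁻¹)(1000 K) × ln(85000/7.2×10⁵)
   = (8.314 kJ/mol)(-2.137) = -17.8 kJ/mol
ΔG < 0, so the forward reaction is spontaneous (proceeds forward).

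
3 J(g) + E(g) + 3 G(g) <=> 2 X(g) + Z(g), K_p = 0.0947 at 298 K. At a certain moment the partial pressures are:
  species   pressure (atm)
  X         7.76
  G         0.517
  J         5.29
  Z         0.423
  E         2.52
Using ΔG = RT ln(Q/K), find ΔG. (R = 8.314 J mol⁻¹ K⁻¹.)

ΔG = 4.09 kJ/mol

Q_p = P(X)²·P(Z) / (P(J)³·P(E)·P(G)³) = (7.76)²·(0.423) / ((5.29)³·(2.52)·(0.517)³) = 0.494
ΔG = RT ln(Q_p/K_p) = (8.314 J mol⁻¹ K⁻¹)(298 K) × ln(0.494/0.0947)
   = (2.478 kJ/mol)(1.652) = 4.09 kJ/mol
ΔG > 0, so the forward reaction is non-spontaneous (proceeds in reverse).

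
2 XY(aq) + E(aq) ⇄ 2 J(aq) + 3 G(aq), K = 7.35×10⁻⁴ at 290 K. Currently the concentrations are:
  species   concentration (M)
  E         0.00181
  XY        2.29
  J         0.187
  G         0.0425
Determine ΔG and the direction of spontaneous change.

Q = [J]²·[G]³ / ([XY]²·[E]) = (0.187)²·(0.0425)³ / ((2.29)²·(0.00181)) = 2.83×10⁻⁴
ΔG = RT ln(Q/K) = (8.314 J mol⁻¹ K⁻¹)(290 K) × ln(2.83×10⁻⁴/7.35×10⁻⁴)
   = (2.411 kJ/mol)(-0.9544) = -2.30 kJ/mol
ΔG < 0, so the forward reaction is spontaneous (proceeds forward).

ΔG = -2.30 kJ/mol; the forward reaction is spontaneous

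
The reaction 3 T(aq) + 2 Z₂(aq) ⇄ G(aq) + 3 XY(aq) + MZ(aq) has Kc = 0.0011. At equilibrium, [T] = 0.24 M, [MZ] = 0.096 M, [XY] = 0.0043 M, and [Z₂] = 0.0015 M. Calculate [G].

At equilibrium, Kc = [G]·[XY]³·[MZ] / ([T]³·[Z₂]²) = 0.0011.
([G])·(0.0043)³·(0.096) / ((0.24)³·(0.0015)²) = 0.0011
[G] = 0.00448 = 0.0045 M

[G] = 0.0045 M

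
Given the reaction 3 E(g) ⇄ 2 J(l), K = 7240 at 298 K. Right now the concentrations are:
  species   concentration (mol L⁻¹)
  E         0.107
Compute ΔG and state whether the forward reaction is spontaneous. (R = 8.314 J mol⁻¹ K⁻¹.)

(J is a pure liquid — omitted from Q.)
Q = 1 / [E]³ = 1 / (0.107)³ = 816
ΔG = RT ln(Q/K) = (8.314 J mol⁻¹ K⁻¹)(298 K) × ln(816/7240)
   = (2.478 kJ/mol)(-2.183) = -5.41 kJ/mol
ΔG < 0, so the forward reaction is spontaneous (proceeds forward).

ΔG = -5.41 kJ/mol; the forward reaction is spontaneous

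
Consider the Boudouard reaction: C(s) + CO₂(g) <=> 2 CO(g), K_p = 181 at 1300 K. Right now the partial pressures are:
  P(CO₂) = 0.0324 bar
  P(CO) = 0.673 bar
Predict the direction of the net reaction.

forward (toward products)

(C is a pure solid — omitted from Q_p.)
Q_p = P(CO)² / P(CO₂) = (0.673)² / (0.0324) = 14.0
Q_p = 14.0 < K_p = 181, so the forward reaction proceeds.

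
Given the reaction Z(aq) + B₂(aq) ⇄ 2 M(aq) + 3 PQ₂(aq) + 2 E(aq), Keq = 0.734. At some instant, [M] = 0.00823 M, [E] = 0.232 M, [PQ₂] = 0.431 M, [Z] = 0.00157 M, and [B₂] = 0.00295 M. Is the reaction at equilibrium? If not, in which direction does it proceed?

toward products

Q = [M]²·[PQ₂]³·[E]² / ([Z]·[B₂]) = (0.00823)²·(0.431)³·(0.232)² / ((0.00157)·(0.00295)) = 0.0630
Q = 0.0630 < Keq = 0.734, so the forward reaction proceeds.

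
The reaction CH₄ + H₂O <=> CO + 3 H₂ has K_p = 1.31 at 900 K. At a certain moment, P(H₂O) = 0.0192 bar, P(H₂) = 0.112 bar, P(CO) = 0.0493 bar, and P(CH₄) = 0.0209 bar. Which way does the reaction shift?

Q_p = P(CO)·P(H₂)³ / (P(CH₄)·P(H₂O)) = (0.0493)·(0.112)³ / ((0.0209)·(0.0192)) = 0.173
Q_p = 0.173 < K_p = 1.31, so the forward reaction proceeds.

forward (toward products)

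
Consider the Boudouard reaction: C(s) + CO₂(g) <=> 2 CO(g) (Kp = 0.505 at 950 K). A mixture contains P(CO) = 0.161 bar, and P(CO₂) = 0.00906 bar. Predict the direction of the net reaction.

reverse (toward reactants)

(C is a pure solid — omitted from Qp.)
Qp = P(CO)² / P(CO₂) = (0.161)² / (0.00906) = 2.86
Qp = 2.86 > Kp = 0.505, so the reverse reaction proceeds.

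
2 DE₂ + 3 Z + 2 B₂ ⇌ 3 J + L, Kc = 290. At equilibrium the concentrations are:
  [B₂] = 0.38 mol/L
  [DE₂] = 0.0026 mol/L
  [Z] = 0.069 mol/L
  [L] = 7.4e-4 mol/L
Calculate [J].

At equilibrium, Kc = [J]³·[L] / ([DE₂]²·[Z]³·[B₂]²) = 290.
([J])³·(7.4e-4) / ((0.0026)²·(0.069)³·(0.38)²) = 290
[J]³ = 1.26e-4 ⇒ [J] = 0.050 mol/L

[J] = 0.050 mol/L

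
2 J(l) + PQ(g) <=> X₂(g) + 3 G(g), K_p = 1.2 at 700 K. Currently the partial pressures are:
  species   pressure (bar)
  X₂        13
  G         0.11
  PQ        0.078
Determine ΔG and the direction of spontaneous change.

ΔG = -9.82 kJ/mol; the forward reaction is spontaneous

(J is a pure liquid — omitted from Q_p.)
Q_p = P(X₂)·P(G)³ / P(PQ) = (13)·(0.11)³ / (0.078) = 0.222
ΔG = RT ln(Q_p/K_p) = (8.314 J mol⁻¹ K⁻¹)(700 K) × ln(0.222/1.2)
   = (5.820 kJ/mol)(-1.687) = -9.82 kJ/mol
ΔG < 0, so the forward reaction is spontaneous (proceeds forward).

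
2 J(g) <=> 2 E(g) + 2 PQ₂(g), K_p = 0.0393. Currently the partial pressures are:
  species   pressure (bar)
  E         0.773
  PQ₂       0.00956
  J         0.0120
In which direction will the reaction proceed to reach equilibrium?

Q_p = P(E)²·P(PQ₂)² / P(J)² = (0.773)²·(0.00956)² / (0.0120)² = 0.379
Q_p = 0.379 > K_p = 0.0393, so the reverse reaction proceeds.

reverse (toward reactants)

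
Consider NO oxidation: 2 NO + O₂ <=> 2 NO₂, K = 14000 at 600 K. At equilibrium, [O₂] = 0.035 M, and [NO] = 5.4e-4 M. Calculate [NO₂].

[NO₂] = 0.012 M

At equilibrium, K = [NO₂]² / ([NO]²·[O₂]) = 14000.
([NO₂])² / ((5.4e-4)²·(0.035)) = 14000
[NO₂]² = 1.43e-4 ⇒ [NO₂] = 0.012 M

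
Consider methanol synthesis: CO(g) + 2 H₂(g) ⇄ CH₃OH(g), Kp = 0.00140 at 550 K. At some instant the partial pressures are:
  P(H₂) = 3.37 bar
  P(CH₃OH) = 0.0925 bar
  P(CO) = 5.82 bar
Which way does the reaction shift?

Qp = P(CH₃OH) / (P(CO)·P(H₂)²) = (0.0925) / ((5.82)·(3.37)²) = 0.00140
Qp = 0.00140 = Kp, so the system is already at equilibrium.

at equilibrium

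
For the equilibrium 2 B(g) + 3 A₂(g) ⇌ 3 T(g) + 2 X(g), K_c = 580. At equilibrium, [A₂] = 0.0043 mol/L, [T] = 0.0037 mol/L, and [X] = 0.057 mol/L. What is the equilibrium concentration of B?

At equilibrium, K_c = [T]³·[X]² / ([B]²·[A₂]³) = 580.
(0.0037)³·(0.057)² / (([B])²·(0.0043)³) = 580
[B]² = 3.57e-6 ⇒ [B] = 0.0019 mol/L

[B] = 0.0019 mol/L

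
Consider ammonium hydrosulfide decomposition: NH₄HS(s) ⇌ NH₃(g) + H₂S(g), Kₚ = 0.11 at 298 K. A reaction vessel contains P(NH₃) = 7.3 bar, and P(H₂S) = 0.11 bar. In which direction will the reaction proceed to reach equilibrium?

to the left

(NH₄HS is a pure solid — omitted from Qₚ.)
Qₚ = P(NH₃)·P(H₂S) = (7.3)·(0.11) = 0.80
Qₚ = 0.80 > Kₚ = 0.11, so the reverse reaction proceeds.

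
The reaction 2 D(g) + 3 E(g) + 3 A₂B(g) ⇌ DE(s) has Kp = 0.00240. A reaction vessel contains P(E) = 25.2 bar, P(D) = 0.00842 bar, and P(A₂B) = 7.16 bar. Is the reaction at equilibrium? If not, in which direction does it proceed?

(DE is a pure solid — omitted from Qp.)
Qp = 1 / (P(D)²·P(E)³·P(A₂B)³) = 1 / ((0.00842)²·(25.2)³·(7.16)³) = 0.00240
Qp = 0.00240 = Kp, so the system is already at equilibrium.

no net change (already at equilibrium)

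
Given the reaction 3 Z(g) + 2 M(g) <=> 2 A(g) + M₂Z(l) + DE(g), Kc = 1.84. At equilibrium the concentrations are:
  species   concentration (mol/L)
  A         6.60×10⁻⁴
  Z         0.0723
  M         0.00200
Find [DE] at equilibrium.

[DE] = 0.00639 mol/L

(M₂Z is a pure liquid — omitted from Kc.)
At equilibrium, Kc = [A]²·[DE] / ([Z]³·[M]²) = 1.84.
(6.60×10⁻⁴)²·([DE]) / ((0.0723)³·(0.00200)²) = 1.84
[DE] = 0.00639 mol/L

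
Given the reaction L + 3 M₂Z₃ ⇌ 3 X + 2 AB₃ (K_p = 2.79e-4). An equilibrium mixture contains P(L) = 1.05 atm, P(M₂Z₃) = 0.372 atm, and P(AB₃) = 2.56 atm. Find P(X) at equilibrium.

At equilibrium, K_p = P(X)³·P(AB₃)² / (P(L)·P(M₂Z₃)³) = 2.79e-4.
(P(X))³·(2.56)² / ((1.05)·(0.372)³) = 2.79e-4
P(X)³ = 2.30e-6 ⇒ P(X) = 0.0132 atm

P(X) = 0.0132 atm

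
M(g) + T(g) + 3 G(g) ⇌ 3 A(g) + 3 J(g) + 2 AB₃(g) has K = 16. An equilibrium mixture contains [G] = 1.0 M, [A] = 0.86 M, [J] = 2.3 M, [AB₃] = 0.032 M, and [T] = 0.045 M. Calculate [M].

[M] = 0.011 M

At equilibrium, K = [A]³·[J]³·[AB₃]² / ([M]·[T]·[G]³) = 16.
(0.86)³·(2.3)³·(0.032)² / (([M])·(0.045)·(1.0)³) = 16
[M] = 0.0110 = 0.011 M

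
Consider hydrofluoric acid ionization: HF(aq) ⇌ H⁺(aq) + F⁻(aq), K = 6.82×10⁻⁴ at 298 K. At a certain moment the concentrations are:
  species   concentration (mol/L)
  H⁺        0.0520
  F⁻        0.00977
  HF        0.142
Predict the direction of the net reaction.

Q = [H⁺]·[F⁻] / [HF] = (0.0520)·(0.00977) / (0.142) = 0.00358
Q = 0.00358 > K = 6.82×10⁻⁴, so the reverse reaction proceeds.

reverse (toward reactants)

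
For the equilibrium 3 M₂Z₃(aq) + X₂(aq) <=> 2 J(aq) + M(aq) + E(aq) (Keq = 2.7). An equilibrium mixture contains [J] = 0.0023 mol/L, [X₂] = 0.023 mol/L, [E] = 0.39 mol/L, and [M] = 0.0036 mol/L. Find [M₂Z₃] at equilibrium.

At equilibrium, Keq = [J]²·[M]·[E] / ([M₂Z₃]³·[X₂]) = 2.7.
(0.0023)²·(0.0036)·(0.39) / (([M₂Z₃])³·(0.023)) = 2.7
[M₂Z₃]³ = 1.20×10⁻⁷ ⇒ [M₂Z₃] = 0.0049 mol/L

[M₂Z₃] = 0.0049 mol/L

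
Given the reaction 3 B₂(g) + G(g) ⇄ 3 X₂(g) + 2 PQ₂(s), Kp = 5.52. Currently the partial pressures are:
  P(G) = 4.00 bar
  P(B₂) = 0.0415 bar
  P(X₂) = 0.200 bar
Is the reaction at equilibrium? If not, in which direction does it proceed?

reverse (toward reactants)

(PQ₂ is a pure solid — omitted from Qp.)
Qp = P(X₂)³ / (P(B₂)³·P(G)) = (0.200)³ / ((0.0415)³·(4.00)) = 28.0
Qp = 28.0 > Kp = 5.52, so the reverse reaction proceeds.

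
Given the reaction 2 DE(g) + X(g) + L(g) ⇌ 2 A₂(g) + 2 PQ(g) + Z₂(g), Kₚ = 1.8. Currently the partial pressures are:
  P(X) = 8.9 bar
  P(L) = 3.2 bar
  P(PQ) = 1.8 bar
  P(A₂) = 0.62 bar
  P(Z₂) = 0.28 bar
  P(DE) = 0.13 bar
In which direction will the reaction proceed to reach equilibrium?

forward (toward products)

Qₚ = P(A₂)²·P(PQ)²·P(Z₂) / (P(DE)²·P(X)·P(L)) = (0.62)²·(1.8)²·(0.28) / ((0.13)²·(8.9)·(3.2)) = 0.72
Qₚ = 0.72 < Kₚ = 1.8, so the forward reaction proceeds.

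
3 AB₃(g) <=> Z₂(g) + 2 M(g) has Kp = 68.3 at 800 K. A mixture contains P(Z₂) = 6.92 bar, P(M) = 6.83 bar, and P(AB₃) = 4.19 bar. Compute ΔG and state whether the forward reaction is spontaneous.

Qp = P(Z₂)·P(M)² / P(AB₃)³ = (6.92)·(6.83)² / (4.19)³ = 4.39
ΔG = RT ln(Qp/Kp) = (8.314 J mol⁻¹ K⁻¹)(800 K) × ln(4.39/68.3)
   = (6.651 kJ/mol)(-2.745) = -18.3 kJ/mol
ΔG < 0, so the forward reaction is spontaneous (proceeds forward).

ΔG = -18.3 kJ/mol; the forward reaction is spontaneous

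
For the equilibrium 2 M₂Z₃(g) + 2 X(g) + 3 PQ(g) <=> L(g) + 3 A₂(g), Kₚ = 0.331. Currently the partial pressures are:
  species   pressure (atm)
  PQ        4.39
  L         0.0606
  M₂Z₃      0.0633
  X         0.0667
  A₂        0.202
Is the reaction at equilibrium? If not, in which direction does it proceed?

at equilibrium

Qₚ = P(L)·P(A₂)³ / (P(M₂Z₃)²·P(X)²·P(PQ)³) = (0.0606)·(0.202)³ / ((0.0633)²·(0.0667)²·(4.39)³) = 0.331
Qₚ = 0.331 = Kₚ, so the system is already at equilibrium.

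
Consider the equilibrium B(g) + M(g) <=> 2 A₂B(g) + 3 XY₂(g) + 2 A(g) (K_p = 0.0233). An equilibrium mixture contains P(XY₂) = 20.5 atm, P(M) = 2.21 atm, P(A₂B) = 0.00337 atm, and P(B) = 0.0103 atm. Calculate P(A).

At equilibrium, K_p = P(A₂B)²·P(XY₂)³·P(A)² / (P(B)·P(M)) = 0.0233.
(0.00337)²·(20.5)³·(P(A))² / ((0.0103)·(2.21)) = 0.0233
P(A)² = 0.00542 ⇒ P(A) = 0.0736 atm

P(A) = 0.0736 atm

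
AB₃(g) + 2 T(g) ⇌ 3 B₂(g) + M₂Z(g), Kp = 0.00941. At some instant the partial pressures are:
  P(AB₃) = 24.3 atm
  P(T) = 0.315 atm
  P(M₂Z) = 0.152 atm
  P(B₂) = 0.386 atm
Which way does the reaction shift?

forward (toward products)

Qp = P(B₂)³·P(M₂Z) / (P(AB₃)·P(T)²) = (0.386)³·(0.152) / ((24.3)·(0.315)²) = 0.00363
Qp = 0.00363 < Kp = 0.00941, so the forward reaction proceeds.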